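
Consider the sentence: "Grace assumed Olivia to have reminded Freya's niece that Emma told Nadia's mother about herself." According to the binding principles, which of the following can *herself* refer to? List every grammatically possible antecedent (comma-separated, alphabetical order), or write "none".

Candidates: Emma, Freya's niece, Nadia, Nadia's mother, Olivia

Emma, Nadia's mother

*herself* is a reflexive; Principle A requires it to be bound within its binding domain — the clause headed by 'told'.
— Emma: subject of the clause headed by 'told'; c-commands the reflexive within its binding domain — allowed (Principle A).
— Freya's niece: object of the clause headed by 'reminded'; c-commands the reflexive but lies outside its binding domain — cannot bind it (Principle A).
— Nadia: possessor inside the object DP of the clause headed by 'told'; does not c-command the reflexive — cannot bind it (Principle A).
— Nadia's mother: object of the clause headed by 'told'; c-commands the reflexive within its binding domain — allowed (Principle A).
— Olivia: subject of the clause headed by 'reminded'; c-commands the reflexive but lies outside its binding domain — cannot bind it (Principle A).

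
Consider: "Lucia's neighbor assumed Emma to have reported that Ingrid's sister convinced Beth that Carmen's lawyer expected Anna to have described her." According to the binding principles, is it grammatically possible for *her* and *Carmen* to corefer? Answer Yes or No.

*her* is a pronoun; Principle B requires it to be free in its binding domain — the clause headed by 'described'.
— Carmen: possessor inside the subject DP of the clause headed by 'expected'; does not c-command the pronoun — Principle B does not apply; allowed.

Yes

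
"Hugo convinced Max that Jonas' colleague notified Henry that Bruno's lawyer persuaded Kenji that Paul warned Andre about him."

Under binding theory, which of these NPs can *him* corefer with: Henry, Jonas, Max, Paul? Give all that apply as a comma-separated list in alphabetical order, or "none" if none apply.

*him* is a pronoun; Principle B requires it to be free in its binding domain — the clause headed by 'warned'.
— Henry: object of the clause headed by 'notified'; c-commands the pronoun but lies outside its binding domain — allowed.
— Jonas: possessor inside the subject DP of the clause headed by 'notified'; does not c-command the pronoun — Principle B does not apply; allowed.
— Max: object of the matrix clause; c-commands the pronoun but lies outside its binding domain — allowed.
— Paul: subject of the clause headed by 'warned'; c-commands the pronoun within its binding domain — blocked (Principle B).

Henry, Jonas, Max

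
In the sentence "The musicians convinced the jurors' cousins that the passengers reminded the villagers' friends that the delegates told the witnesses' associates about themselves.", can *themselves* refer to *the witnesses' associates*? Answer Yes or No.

Yes

*themselves* is a reflexive; Principle A requires it to be bound within its binding domain — the clause headed by 'told'.
— the witnesses' associates: object of the clause headed by 'told'; c-commands the reflexive within its binding domain — allowed (Principle A).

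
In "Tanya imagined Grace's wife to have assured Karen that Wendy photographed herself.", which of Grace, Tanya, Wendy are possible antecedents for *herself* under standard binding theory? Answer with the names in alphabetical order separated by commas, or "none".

Wendy

*herself* is a reflexive; Principle A requires it to be bound within its binding domain — the clause headed by 'photographed'.
— Grace: possessor inside the subject DP of the clause headed by 'assured'; does not c-command the reflexive — cannot bind it (Principle A).
— Tanya: subject of the matrix clause; c-commands the reflexive but lies outside its binding domain — cannot bind it (Principle A).
— Wendy: subject of the clause headed by 'photographed'; c-commands the reflexive within its binding domain — allowed (Principle A).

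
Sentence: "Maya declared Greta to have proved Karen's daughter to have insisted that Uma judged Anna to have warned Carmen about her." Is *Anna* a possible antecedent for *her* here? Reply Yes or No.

*her* is a pronoun; Principle B requires it to be free in its binding domain — the clause headed by 'warned'.
— Anna: subject of the clause headed by 'warned'; c-commands the pronoun within its binding domain — blocked (Principle B).

No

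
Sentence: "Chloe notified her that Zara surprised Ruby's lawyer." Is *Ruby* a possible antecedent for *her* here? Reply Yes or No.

No

*her* is a pronoun; Principle B requires it to be free in its binding domain — the matrix clause.
— Ruby: possessor inside the object DP of the clause headed by 'surprised'; is c-commanded by the pronoun; coreference would bind this R-expression — blocked (Principle C).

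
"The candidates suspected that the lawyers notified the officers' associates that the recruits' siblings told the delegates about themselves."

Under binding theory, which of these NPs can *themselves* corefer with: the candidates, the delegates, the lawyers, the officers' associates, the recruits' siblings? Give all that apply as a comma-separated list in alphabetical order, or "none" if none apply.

*themselves* is a reflexive; Principle A requires it to be bound within its binding domain — the clause headed by 'told'.
— the candidates: subject of the matrix clause; c-commands the reflexive but lies outside its binding domain — cannot bind it (Principle A).
— the delegates: object of the clause headed by 'told'; c-commands the reflexive within its binding domain — allowed (Principle A).
— the lawyers: subject of the clause headed by 'notified'; c-commands the reflexive but lies outside its binding domain — cannot bind it (Principle A).
— the officers' associates: object of the clause headed by 'notified'; c-commands the reflexive but lies outside its binding domain — cannot bind it (Principle A).
— the recruits' siblings: subject of the clause headed by 'told'; c-commands the reflexive within its binding domain — allowed (Principle A).

the delegates, the recruits' siblings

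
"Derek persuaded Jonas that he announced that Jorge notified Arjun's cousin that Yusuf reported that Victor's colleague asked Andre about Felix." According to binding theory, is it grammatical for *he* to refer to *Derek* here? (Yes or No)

*Derek* is an R-expression; Principle C requires it to be free (not bound by any c-commanding expression).
— he: subject of the clause headed by 'announced'; the pronoun does not c-command the R-expression — coreference allowed.

Yes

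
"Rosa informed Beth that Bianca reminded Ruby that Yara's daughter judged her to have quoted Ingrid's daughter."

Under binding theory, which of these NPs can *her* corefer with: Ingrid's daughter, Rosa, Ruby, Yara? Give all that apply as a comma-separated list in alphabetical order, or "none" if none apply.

*her* is a pronoun; Principle B requires it to be free in its binding domain — the clause headed by 'judged'.
— Ingrid's daughter: object of the clause headed by 'quoted'; is c-commanded by the pronoun; coreference would bind this R-expression — blocked (Principle C).
— Rosa: subject of the matrix clause; c-commands the pronoun but lies outside its binding domain — allowed.
— Ruby: object of the clause headed by 'reminded'; c-commands the pronoun but lies outside its binding domain — allowed.
— Yara: possessor inside the subject DP of the clause headed by 'judged'; does not c-command the pronoun — Principle B does not apply; allowed.

Rosa, Ruby, Yara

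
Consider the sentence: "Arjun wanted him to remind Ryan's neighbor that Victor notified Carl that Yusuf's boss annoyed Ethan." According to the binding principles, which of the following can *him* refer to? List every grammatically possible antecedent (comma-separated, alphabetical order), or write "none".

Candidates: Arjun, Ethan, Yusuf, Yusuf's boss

none

*him* is a pronoun; Principle B requires it to be free in its binding domain — the matrix clause.
— Arjun: subject of the matrix clause; c-commands the pronoun within its binding domain — blocked (Principle B).
— Ethan: object of the clause headed by 'annoyed'; is c-commanded by the pronoun; coreference would bind this R-expression — blocked (Principle C).
— Yusuf: possessor inside the subject DP of the clause headed by 'annoyed'; is c-commanded by the pronoun; coreference would bind this R-expression — blocked (Principle C).
— Yusuf's boss: subject of the clause headed by 'annoyed'; is c-commanded by the pronoun; coreference would bind this R-expression — blocked (Principle C).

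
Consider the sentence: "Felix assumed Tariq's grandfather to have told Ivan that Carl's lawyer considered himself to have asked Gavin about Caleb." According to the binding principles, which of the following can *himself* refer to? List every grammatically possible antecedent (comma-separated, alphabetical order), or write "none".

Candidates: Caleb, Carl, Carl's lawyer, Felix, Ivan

*himself* is a reflexive; Principle A requires it to be bound within its binding domain — the clause headed by 'considered'.
— Caleb: second object of the clause headed by 'asked'; does not c-command the reflexive — cannot bind it (Principle A).
— Carl: possessor inside the subject DP of the clause headed by 'considered'; does not c-command the reflexive — cannot bind it (Principle A).
— Carl's lawyer: subject of the clause headed by 'considered'; c-commands the reflexive within its binding domain — allowed (Principle A).
— Felix: subject of the matrix clause; c-commands the reflexive but lies outside its binding domain — cannot bind it (Principle A).
— Ivan: object of the clause headed by 'told'; c-commands the reflexive but lies outside its binding domain — cannot bind it (Principle A).

Carl's lawyer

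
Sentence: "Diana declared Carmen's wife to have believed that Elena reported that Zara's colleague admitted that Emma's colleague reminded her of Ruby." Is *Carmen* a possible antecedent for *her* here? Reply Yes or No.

*her* is a pronoun; Principle B requires it to be free in its binding domain — the clause headed by 'reminded'.
— Carmen: possessor inside the subject DP of the clause headed by 'believed'; does not c-command the pronoun — Principle B does not apply; allowed.

Yes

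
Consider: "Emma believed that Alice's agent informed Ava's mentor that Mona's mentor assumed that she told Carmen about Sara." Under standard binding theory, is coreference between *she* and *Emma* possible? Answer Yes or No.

*Emma* is an R-expression; Principle C requires it to be free (not bound by any c-commanding expression).
— she: subject of the clause headed by 'told'; the pronoun does not c-command the R-expression — coreference allowed.

Yes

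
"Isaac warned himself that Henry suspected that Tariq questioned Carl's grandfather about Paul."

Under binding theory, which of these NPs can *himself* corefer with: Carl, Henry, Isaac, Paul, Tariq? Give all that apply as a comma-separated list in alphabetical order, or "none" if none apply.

Isaac

*himself* is a reflexive; Principle A requires it to be bound within its binding domain — the matrix clause.
— Carl: possessor inside the object DP of the clause headed by 'questioned'; does not c-command the reflexive — cannot bind it (Principle A).
— Henry: subject of the clause headed by 'suspected'; does not c-command the reflexive — cannot bind it (Principle A).
— Isaac: subject of the matrix clause; c-commands the reflexive within its binding domain — allowed (Principle A).
— Paul: second object of the clause headed by 'questioned'; does not c-command the reflexive — cannot bind it (Principle A).
— Tariq: subject of the clause headed by 'questioned'; does not c-command the reflexive — cannot bind it (Principle A).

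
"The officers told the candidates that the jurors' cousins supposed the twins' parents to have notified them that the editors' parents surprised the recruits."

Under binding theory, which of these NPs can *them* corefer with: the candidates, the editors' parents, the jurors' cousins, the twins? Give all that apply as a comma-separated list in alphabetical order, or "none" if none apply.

*them* is a pronoun; Principle B requires it to be free in its binding domain — the clause headed by 'notified'.
— the candidates: object of the matrix clause; c-commands the pronoun but lies outside its binding domain — allowed.
— the editors' parents: subject of the clause headed by 'surprised'; is c-commanded by the pronoun; coreference would bind this R-expression — blocked (Principle C).
— the jurors' cousins: subject of the clause headed by 'supposed'; c-commands the pronoun but lies outside its binding domain — allowed.
— the twins: possessor inside the subject DP of the clause headed by 'notified'; does not c-command the pronoun — Principle B does not apply; allowed.

the candidates, the jurors' cousins, the twins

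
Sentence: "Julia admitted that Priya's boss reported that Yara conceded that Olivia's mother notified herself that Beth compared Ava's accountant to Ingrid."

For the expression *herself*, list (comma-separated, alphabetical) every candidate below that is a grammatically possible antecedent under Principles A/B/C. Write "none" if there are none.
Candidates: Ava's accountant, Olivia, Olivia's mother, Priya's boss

Olivia's mother

*herself* is a reflexive; Principle A requires it to be bound within its binding domain — the clause headed by 'notified'.
— Ava's accountant: object of the clause headed by 'compared'; does not c-command the reflexive — cannot bind it (Principle A).
— Olivia: possessor inside the subject DP of the clause headed by 'notified'; does not c-command the reflexive — cannot bind it (Principle A).
— Olivia's mother: subject of the clause headed by 'notified'; c-commands the reflexive within its binding domain — allowed (Principle A).
— Priya's boss: subject of the clause headed by 'reported'; c-commands the reflexive but lies outside its binding domain — cannot bind it (Principle A).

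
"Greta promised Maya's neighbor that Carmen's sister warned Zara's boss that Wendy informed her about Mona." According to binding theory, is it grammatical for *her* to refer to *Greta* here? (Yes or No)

*Greta* is an R-expression; Principle C requires it to be free (not bound by any c-commanding expression).
— her: object of the clause headed by 'informed'; the pronoun does not c-command the R-expression — coreference allowed.

Yes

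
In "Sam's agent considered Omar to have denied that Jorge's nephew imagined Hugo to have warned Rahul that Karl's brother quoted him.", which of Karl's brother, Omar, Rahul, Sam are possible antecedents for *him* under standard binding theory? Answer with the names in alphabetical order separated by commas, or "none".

*him* is a pronoun; Principle B requires it to be free in its binding domain — the clause headed by 'quoted'.
— Karl's brother: subject of the clause headed by 'quoted'; c-commands the pronoun within its binding domain — blocked (Principle B).
— Omar: subject of the clause headed by 'denied'; c-commands the pronoun but lies outside its binding domain — allowed.
— Rahul: object of the clause headed by 'warned'; c-commands the pronoun but lies outside its binding domain — allowed.
— Sam: possessor inside the subject DP of the matrix clause; does not c-command the pronoun — Principle B does not apply; allowed.

Omar, Rahul, Sam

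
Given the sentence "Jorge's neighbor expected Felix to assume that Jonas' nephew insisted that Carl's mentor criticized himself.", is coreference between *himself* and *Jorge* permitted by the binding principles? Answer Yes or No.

*himself* is a reflexive; Principle A requires it to be bound within its binding domain — the clause headed by 'criticized'.
— Jorge: possessor inside the subject DP of the matrix clause; does not c-command the reflexive — cannot bind it (Principle A).

No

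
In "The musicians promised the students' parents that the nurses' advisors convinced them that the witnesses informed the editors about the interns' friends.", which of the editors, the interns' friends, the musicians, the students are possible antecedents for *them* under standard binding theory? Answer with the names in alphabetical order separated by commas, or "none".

the musicians, the students

*them* is a pronoun; Principle B requires it to be free in its binding domain — the clause headed by 'convinced'.
— the editors: object of the clause headed by 'informed'; is c-commanded by the pronoun; coreference would bind this R-expression — blocked (Principle C).
— the interns' friends: second object of the clause headed by 'informed'; is c-commanded by the pronoun; coreference would bind this R-expression — blocked (Principle C).
— the musicians: subject of the matrix clause; c-commands the pronoun but lies outside its binding domain — allowed.
— the students: possessor inside the object DP of the matrix clause; does not c-command the pronoun — Principle B does not apply; allowed.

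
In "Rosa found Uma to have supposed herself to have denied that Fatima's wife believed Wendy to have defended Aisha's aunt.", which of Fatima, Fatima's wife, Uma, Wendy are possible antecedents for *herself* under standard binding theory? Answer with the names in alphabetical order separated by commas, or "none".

*herself* is a reflexive; Principle A requires it to be bound within its binding domain — the clause headed by 'supposed'.
— Fatima: possessor inside the subject DP of the clause headed by 'believed'; does not c-command the reflexive — cannot bind it (Principle A).
— Fatima's wife: subject of the clause headed by 'believed'; does not c-command the reflexive — cannot bind it (Principle A).
— Uma: subject of the clause headed by 'supposed'; c-commands the reflexive within its binding domain — allowed (Principle A).
— Wendy: subject of the clause headed by 'defended'; does not c-command the reflexive — cannot bind it (Principle A).

Uma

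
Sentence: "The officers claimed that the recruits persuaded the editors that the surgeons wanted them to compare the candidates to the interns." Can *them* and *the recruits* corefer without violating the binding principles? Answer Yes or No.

Yes

*the recruits* is an R-expression; Principle C requires it to be free (not bound by any c-commanding expression).
— them: subject of the clause headed by 'compare'; the pronoun does not c-command the R-expression — coreference allowed.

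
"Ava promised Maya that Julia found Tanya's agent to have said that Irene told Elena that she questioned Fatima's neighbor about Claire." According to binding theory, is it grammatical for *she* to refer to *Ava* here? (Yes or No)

Yes

*Ava* is an R-expression; Principle C requires it to be free (not bound by any c-commanding expression).
— she: subject of the clause headed by 'questioned'; the pronoun does not c-command the R-expression — coreference allowed.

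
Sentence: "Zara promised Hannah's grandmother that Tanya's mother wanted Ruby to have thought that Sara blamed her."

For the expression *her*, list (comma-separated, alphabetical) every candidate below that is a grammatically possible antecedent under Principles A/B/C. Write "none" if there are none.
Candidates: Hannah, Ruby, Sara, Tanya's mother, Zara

*her* is a pronoun; Principle B requires it to be free in its binding domain — the clause headed by 'blamed'.
— Hannah: possessor inside the object DP of the matrix clause; does not c-command the pronoun — Principle B does not apply; allowed.
— Ruby: subject of the clause headed by 'thought'; c-commands the pronoun but lies outside its binding domain — allowed.
— Sara: subject of the clause headed by 'blamed'; c-commands the pronoun within its binding domain — blocked (Principle B).
— Tanya's mother: subject of the clause headed by 'wanted'; c-commands the pronoun but lies outside its binding domain — allowed.
— Zara: subject of the matrix clause; c-commands the pronoun but lies outside its binding domain — allowed.

Hannah, Ruby, Tanya's mother, Zara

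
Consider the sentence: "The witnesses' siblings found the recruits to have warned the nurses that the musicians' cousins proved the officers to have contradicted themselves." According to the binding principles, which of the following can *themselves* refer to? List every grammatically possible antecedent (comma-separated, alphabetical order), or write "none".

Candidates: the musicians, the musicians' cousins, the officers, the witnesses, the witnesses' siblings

*themselves* is a reflexive; Principle A requires it to be bound within its binding domain — the clause headed by 'contradicted'.
— the musicians: possessor inside the subject DP of the clause headed by 'proved'; does not c-command the reflexive — cannot bind it (Principle A).
— the musicians' cousins: subject of the clause headed by 'proved'; c-commands the reflexive but lies outside its binding domain — cannot bind it (Principle A).
— the officers: subject of the clause headed by 'contradicted'; c-commands the reflexive within its binding domain — allowed (Principle A).
— the witnesses: possessor inside the subject DP of the matrix clause; does not c-command the reflexive — cannot bind it (Principle A).
— the witnesses' siblings: subject of the matrix clause; c-commands the reflexive but lies outside its binding domain — cannot bind it (Principle A).

the officers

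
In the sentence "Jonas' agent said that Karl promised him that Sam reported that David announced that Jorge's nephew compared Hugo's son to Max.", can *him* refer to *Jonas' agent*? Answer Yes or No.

*him* is a pronoun; Principle B requires it to be free in its binding domain — the clause headed by 'promised'.
— Jonas' agent: subject of the matrix clause; c-commands the pronoun but lies outside its binding domain — allowed.

Yes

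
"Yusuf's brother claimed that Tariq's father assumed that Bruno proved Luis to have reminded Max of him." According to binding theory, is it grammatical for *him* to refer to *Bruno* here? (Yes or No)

Yes

*Bruno* is an R-expression; Principle C requires it to be free (not bound by any c-commanding expression).
— him: second object of the clause headed by 'reminded'; the pronoun does not c-command the R-expression — coreference allowed.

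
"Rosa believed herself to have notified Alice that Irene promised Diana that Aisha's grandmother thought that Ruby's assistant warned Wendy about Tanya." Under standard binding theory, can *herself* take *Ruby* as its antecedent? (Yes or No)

No

*herself* is a reflexive; Principle A requires it to be bound within its binding domain — the matrix clause.
— Ruby: possessor inside the subject DP of the clause headed by 'warned'; does not c-command the reflexive — cannot bind it (Principle A).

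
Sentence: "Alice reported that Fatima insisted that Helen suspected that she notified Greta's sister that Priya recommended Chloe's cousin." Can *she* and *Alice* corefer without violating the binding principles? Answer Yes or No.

*Alice* is an R-expression; Principle C requires it to be free (not bound by any c-commanding expression).
— she: subject of the clause headed by 'notified'; the pronoun does not c-command the R-expression — coreference allowed.

Yes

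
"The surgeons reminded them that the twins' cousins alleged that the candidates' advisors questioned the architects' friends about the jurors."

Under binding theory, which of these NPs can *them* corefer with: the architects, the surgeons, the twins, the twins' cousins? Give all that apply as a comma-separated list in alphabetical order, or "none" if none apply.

*them* is a pronoun; Principle B requires it to be free in its binding domain — the matrix clause.
— the architects: possessor inside the object DP of the clause headed by 'questioned'; is c-commanded by the pronoun; coreference would bind this R-expression — blocked (Principle C).
— the surgeons: subject of the matrix clause; c-commands the pronoun within its binding domain — blocked (Principle B).
— the twins: possessor inside the subject DP of the clause headed by 'alleged'; is c-commanded by the pronoun; coreference would bind this R-expression — blocked (Principle C).
— the twins' cousins: subject of the clause headed by 'alleged'; is c-commanded by the pronoun; coreference would bind this R-expression — blocked (Principle C).

none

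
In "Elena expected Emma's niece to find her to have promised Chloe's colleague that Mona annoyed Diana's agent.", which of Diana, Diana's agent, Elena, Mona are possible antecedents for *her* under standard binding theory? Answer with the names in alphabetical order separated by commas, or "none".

*her* is a pronoun; Principle B requires it to be free in its binding domain — the clause headed by 'find'.
— Diana: possessor inside the object DP of the clause headed by 'annoyed'; is c-commanded by the pronoun; coreference would bind this R-expression — blocked (Principle C).
— Diana's agent: object of the clause headed by 'annoyed'; is c-commanded by the pronoun; coreference would bind this R-expression — blocked (Principle C).
— Elena: subject of the matrix clause; c-commands the pronoun but lies outside its binding domain — allowed.
— Mona: subject of the clause headed by 'annoyed'; is c-commanded by the pronoun; coreference would bind this R-expression — blocked (Principle C).

Elena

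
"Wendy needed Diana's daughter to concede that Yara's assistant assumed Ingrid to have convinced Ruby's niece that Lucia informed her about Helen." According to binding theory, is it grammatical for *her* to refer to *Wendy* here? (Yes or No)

*Wendy* is an R-expression; Principle C requires it to be free (not bound by any c-commanding expression).
— her: object of the clause headed by 'informed'; the pronoun does not c-command the R-expression — coreference allowed.

Yes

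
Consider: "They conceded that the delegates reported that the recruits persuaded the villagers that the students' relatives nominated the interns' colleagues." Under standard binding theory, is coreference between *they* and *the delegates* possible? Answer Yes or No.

*the delegates* is an R-expression; Principle C requires it to be free (not bound by any c-commanding expression).
— they: subject of the matrix clause; the pronoun c-commands the R-expression — coreference blocked (Principle C).

No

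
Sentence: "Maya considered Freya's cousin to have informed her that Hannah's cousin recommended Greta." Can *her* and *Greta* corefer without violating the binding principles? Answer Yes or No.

*Greta* is an R-expression; Principle C requires it to be free (not bound by any c-commanding expression).
— her: object of the clause headed by 'informed'; the pronoun c-commands the R-expression — coreference blocked (Principle C).

No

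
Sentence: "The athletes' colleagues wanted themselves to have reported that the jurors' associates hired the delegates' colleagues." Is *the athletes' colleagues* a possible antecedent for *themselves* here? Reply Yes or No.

Yes

*themselves* is a reflexive; Principle A requires it to be bound within its binding domain — the matrix clause.
— the athletes' colleagues: subject of the matrix clause; c-commands the reflexive within its binding domain — allowed (Principle A).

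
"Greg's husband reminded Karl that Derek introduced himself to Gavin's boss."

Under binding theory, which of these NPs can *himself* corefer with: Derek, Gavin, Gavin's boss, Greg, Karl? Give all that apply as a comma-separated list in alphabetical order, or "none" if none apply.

Derek

*himself* is a reflexive; Principle A requires it to be bound within its binding domain — the clause headed by 'introduced'.
— Derek: subject of the clause headed by 'introduced'; c-commands the reflexive within its binding domain — allowed (Principle A).
— Gavin: possessor inside the second object DP of the clause headed by 'introduced'; does not c-command the reflexive — cannot bind it (Principle A).
— Gavin's boss: second object of the clause headed by 'introduced'; does not c-command the reflexive — cannot bind it (Principle A).
— Greg: possessor inside the subject DP of the matrix clause; does not c-command the reflexive — cannot bind it (Principle A).
— Karl: object of the matrix clause; c-commands the reflexive but lies outside its binding domain — cannot bind it (Principle A).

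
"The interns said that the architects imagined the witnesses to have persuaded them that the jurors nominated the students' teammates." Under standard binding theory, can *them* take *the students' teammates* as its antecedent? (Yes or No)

No

*them* is a pronoun; Principle B requires it to be free in its binding domain — the clause headed by 'persuaded'.
— the students' teammates: object of the clause headed by 'nominated'; is c-commanded by the pronoun; coreference would bind this R-expression — blocked (Principle C).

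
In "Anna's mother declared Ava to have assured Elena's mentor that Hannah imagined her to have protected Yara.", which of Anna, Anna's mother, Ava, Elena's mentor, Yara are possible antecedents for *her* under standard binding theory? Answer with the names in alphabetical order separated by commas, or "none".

Anna, Anna's mother, Ava, Elena's mentor

*her* is a pronoun; Principle B requires it to be free in its binding domain — the clause headed by 'imagined'.
— Anna: possessor inside the subject DP of the matrix clause; does not c-command the pronoun — Principle B does not apply; allowed.
— Anna's mother: subject of the matrix clause; c-commands the pronoun but lies outside its binding domain — allowed.
— Ava: subject of the clause headed by 'assured'; c-commands the pronoun but lies outside its binding domain — allowed.
— Elena's mentor: object of the clause headed by 'assured'; c-commands the pronoun but lies outside its binding domain — allowed.
— Yara: object of the clause headed by 'protected'; is c-commanded by the pronoun; coreference would bind this R-expression — blocked (Principle C).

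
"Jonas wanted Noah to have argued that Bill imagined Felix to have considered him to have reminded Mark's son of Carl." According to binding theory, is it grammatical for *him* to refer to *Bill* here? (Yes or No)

*Bill* is an R-expression; Principle C requires it to be free (not bound by any c-commanding expression).
— him: subject of the clause headed by 'reminded'; the pronoun does not c-command the R-expression — coreference allowed.

Yes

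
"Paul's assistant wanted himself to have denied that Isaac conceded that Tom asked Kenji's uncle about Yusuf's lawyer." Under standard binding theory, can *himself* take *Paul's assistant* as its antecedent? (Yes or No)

*himself* is a reflexive; Principle A requires it to be bound within its binding domain — the matrix clause.
— Paul's assistant: subject of the matrix clause; c-commands the reflexive within its binding domain — allowed (Principle A).

Yes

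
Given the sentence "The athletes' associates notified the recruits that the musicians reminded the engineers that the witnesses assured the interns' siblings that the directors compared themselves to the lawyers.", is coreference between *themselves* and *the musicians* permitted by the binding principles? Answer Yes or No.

No

*themselves* is a reflexive; Principle A requires it to be bound within its binding domain — the clause headed by 'compared'.
— the musicians: subject of the clause headed by 'reminded'; c-commands the reflexive but lies outside its binding domain — cannot bind it (Principle A).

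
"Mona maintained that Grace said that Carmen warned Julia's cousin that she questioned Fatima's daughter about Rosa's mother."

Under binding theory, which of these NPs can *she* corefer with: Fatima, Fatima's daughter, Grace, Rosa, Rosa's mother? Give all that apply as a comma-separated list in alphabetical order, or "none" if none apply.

*she* is a pronoun; Principle B requires it to be free in its binding domain — the clause headed by 'questioned'.
— Fatima: possessor inside the object DP of the clause headed by 'questioned'; is c-commanded by the pronoun; coreference would bind this R-expression — blocked (Principle C).
— Fatima's daughter: object of the clause headed by 'questioned'; is c-commanded by the pronoun; coreference would bind this R-expression — blocked (Principle C).
— Grace: subject of the clause headed by 'said'; c-commands the pronoun but lies outside its binding domain — allowed.
— Rosa: possessor inside the second object DP of the clause headed by 'questioned'; is c-commanded by the pronoun; coreference would bind this R-expression — blocked (Principle C).
— Rosa's mother: second object of the clause headed by 'questioned'; is c-commanded by the pronoun; coreference would bind this R-expression — blocked (Principle C).

Grace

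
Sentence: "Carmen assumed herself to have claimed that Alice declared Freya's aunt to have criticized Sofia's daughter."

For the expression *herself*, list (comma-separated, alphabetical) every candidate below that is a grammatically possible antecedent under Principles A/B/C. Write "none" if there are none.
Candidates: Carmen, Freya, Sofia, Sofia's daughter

Carmen

*herself* is a reflexive; Principle A requires it to be bound within its binding domain — the matrix clause.
— Carmen: subject of the matrix clause; c-commands the reflexive within its binding domain — allowed (Principle A).
— Freya: possessor inside the subject DP of the clause headed by 'criticized'; does not c-command the reflexive — cannot bind it (Principle A).
— Sofia: possessor inside the object DP of the clause headed by 'criticized'; does not c-command the reflexive — cannot bind it (Principle A).
— Sofia's daughter: object of the clause headed by 'criticized'; does not c-command the reflexive — cannot bind it (Principle A).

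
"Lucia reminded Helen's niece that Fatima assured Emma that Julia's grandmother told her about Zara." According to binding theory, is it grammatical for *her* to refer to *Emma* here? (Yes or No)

*Emma* is an R-expression; Principle C requires it to be free (not bound by any c-commanding expression).
— her: object of the clause headed by 'told'; the pronoun does not c-command the R-expression — coreference allowed.

Yes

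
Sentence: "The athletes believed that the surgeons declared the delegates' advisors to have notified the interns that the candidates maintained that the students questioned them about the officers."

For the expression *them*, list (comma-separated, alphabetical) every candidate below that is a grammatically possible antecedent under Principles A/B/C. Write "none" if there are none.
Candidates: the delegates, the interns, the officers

*them* is a pronoun; Principle B requires it to be free in its binding domain — the clause headed by 'questioned'.
— the delegates: possessor inside the subject DP of the clause headed by 'notified'; does not c-command the pronoun — Principle B does not apply; allowed.
— the interns: object of the clause headed by 'notified'; c-commands the pronoun but lies outside its binding domain — allowed.
— the officers: second object of the clause headed by 'questioned'; is c-commanded by the pronoun; coreference would bind this R-expression — blocked (Principle C).

the delegates, the interns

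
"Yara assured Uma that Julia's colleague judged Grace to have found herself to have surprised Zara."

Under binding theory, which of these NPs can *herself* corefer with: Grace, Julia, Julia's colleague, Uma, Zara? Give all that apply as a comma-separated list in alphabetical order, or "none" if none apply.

*herself* is a reflexive; Principle A requires it to be bound within its binding domain — the clause headed by 'found'.
— Grace: subject of the clause headed by 'found'; c-commands the reflexive within its binding domain — allowed (Principle A).
— Julia: possessor inside the subject DP of the clause headed by 'judged'; does not c-command the reflexive — cannot bind it (Principle A).
— Julia's colleague: subject of the clause headed by 'judged'; c-commands the reflexive but lies outside its binding domain — cannot bind it (Principle A).
— Uma: object of the matrix clause; c-commands the reflexive but lies outside its binding domain — cannot bind it (Principle A).
— Zara: object of the clause headed by 'surprised'; does not c-command the reflexive — cannot bind it (Principle A).

Grace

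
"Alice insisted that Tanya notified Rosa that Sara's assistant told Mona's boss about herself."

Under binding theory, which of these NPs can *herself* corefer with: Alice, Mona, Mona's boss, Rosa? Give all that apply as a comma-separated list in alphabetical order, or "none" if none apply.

Mona's boss

*herself* is a reflexive; Principle A requires it to be bound within its binding domain — the clause headed by 'told'.
— Alice: subject of the matrix clause; c-commands the reflexive but lies outside its binding domain — cannot bind it (Principle A).
— Mona: possessor inside the object DP of the clause headed by 'told'; does not c-command the reflexive — cannot bind it (Principle A).
— Mona's boss: object of the clause headed by 'told'; c-commands the reflexive within its binding domain — allowed (Principle A).
— Rosa: object of the clause headed by 'notified'; c-commands the reflexive but lies outside its binding domain — cannot bind it (Principle A).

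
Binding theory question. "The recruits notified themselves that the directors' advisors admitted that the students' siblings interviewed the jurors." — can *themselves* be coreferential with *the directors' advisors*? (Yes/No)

No

*themselves* is a reflexive; Principle A requires it to be bound within its binding domain — the matrix clause.
— the directors' advisors: subject of the clause headed by 'admitted'; does not c-command the reflexive — cannot bind it (Principle A).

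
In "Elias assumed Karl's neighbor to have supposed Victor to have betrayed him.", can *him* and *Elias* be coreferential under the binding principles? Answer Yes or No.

*Elias* is an R-expression; Principle C requires it to be free (not bound by any c-commanding expression).
— him: object of the clause headed by 'betrayed'; the pronoun does not c-command the R-expression — coreference allowed.

Yes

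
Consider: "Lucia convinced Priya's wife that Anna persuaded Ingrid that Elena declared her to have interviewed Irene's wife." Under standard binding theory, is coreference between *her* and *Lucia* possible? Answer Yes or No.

Yes

*Lucia* is an R-expression; Principle C requires it to be free (not bound by any c-commanding expression).
— her: subject of the clause headed by 'interviewed'; the pronoun does not c-command the R-expression — coreference allowed.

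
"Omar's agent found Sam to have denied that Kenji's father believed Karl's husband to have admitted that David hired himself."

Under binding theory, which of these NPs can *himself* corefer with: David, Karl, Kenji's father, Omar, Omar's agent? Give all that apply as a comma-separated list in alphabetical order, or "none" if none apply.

David

*himself* is a reflexive; Principle A requires it to be bound within its binding domain — the clause headed by 'hired'.
— David: subject of the clause headed by 'hired'; c-commands the reflexive within its binding domain — allowed (Principle A).
— Karl: possessor inside the subject DP of the clause headed by 'admitted'; does not c-command the reflexive — cannot bind it (Principle A).
— Kenji's father: subject of the clause headed by 'believed'; c-commands the reflexive but lies outside its binding domain — cannot bind it (Principle A).
— Omar: possessor inside the subject DP of the matrix clause; does not c-command the reflexive — cannot bind it (Principle A).
— Omar's agent: subject of the matrix clause; c-commands the reflexive but lies outside its binding domain — cannot bind it (Principle A).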